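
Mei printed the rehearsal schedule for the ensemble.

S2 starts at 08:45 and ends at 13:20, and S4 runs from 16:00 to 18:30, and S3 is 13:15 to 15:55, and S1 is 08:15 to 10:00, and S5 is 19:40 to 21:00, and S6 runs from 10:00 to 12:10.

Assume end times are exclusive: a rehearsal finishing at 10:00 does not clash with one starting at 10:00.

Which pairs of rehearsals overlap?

S1 & S2, S2 & S3, S2 & S6

Check each pair: they overlap iff neither finishes before the other starts.
Sorted by start: S1, S2, S6, S3, S4, S5.
S2 starts before S1 ends → S1 and S2 overlap.
S6 starts exactly when S1 ends (back-to-back, no overlap), so nothing later overlaps S1 either.
S6 starts before S2 ends → S2 and S6 overlap.
S3 starts before S2 ends → S2 and S3 overlap.
S4 starts after S2 ends, so nothing later overlaps S2 either.
S3 starts after S6 ends, so nothing later overlaps S6 either.
S4 starts after S3 ends, so nothing later overlaps S3 either.
S5 starts after S4 ends.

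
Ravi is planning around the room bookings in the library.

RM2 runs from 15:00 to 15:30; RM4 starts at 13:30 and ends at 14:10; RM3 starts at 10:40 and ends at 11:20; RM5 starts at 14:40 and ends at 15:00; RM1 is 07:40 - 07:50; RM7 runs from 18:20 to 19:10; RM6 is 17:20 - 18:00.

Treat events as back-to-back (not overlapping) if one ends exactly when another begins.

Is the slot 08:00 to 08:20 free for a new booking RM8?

RM1: ends 07:50 at or before RM8 starts 08:00 → clear.
RM3: starts 10:40 at or after RM8 ends 08:20 → clear.
RM4: starts 13:30 at or after RM8 ends 08:20 → clear.
RM5: starts 14:40 at or after RM8 ends 08:20 → clear.
RM2: starts 15:00 at or after RM8 ends 08:20 → clear.
RM6: starts 17:20 at or after RM8 ends 08:20 → clear.
RM7: starts 18:20 at or after RM8 ends 08:20 → clear.

Yes — the slot is free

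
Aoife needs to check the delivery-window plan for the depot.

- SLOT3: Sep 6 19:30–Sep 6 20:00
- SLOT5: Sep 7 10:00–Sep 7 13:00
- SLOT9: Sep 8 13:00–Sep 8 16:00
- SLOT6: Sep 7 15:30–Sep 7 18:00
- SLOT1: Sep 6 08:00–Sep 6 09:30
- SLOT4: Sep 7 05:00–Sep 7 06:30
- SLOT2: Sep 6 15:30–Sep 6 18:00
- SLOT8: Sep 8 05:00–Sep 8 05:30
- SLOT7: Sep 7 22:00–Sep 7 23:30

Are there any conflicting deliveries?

No

Sorted by start: SLOT1, SLOT2, SLOT3, SLOT4, SLOT5, SLOT6, SLOT7, SLOT8, SLOT9.
SLOT2 starts after SLOT1 ends — done with SLOT1.
SLOT3 starts after SLOT2 ends — done with SLOT2.
SLOT4 starts after SLOT3 ends — done with SLOT3.
SLOT5 starts after SLOT4 ends — done with SLOT4.
SLOT6 starts after SLOT5 ends — done with SLOT5.
SLOT7 starts after SLOT6 ends — done with SLOT6.
SLOT8 starts after SLOT7 ends — done with SLOT7.
SLOT9 starts after SLOT8 ends.
Every pair is clear; the schedule has no overlaps.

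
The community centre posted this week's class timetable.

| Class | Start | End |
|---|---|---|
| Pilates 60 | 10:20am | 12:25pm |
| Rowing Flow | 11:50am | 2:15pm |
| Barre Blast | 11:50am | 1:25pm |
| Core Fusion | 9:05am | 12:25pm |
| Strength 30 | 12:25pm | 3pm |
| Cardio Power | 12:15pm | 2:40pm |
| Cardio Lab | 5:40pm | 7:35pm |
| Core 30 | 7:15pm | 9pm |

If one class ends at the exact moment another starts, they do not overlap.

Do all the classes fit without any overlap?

No

Check each pair: they overlap iff neither finishes before the other starts.
Sorted by start: Core Fusion, Pilates 60, Rowing Flow, Barre Blast, Cardio Power, Strength 30, Cardio Lab, Core 30.
Pilates 60 starts before Core Fusion ends → Core Fusion and Pilates 60 overlap.
That's a conflict, so the schedule is not conflict-free.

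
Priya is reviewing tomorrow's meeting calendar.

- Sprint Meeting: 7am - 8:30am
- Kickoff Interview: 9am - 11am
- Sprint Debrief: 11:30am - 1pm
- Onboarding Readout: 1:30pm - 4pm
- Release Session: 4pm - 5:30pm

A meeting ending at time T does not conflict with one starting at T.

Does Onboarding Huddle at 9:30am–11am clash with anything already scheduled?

Yes — it overlaps Kickoff Interview

Sprint Meeting: ends 8:30am at or before Onboarding Huddle starts 9:30am → clear.
Kickoff Interview: starts 9am before Onboarding Huddle ends 11am, and ends 11am after Onboarding Huddle starts 9:30am → overlap.
Sprint Debrief: starts 11:30am at or after Onboarding Huddle ends 11am → clear.
Onboarding Readout: starts 1:30pm at or after Onboarding Huddle ends 11am → clear.
Release Session: starts 4pm at or after Onboarding Huddle ends 11am → clear.
Onboarding Huddle overlaps Kickoff Interview.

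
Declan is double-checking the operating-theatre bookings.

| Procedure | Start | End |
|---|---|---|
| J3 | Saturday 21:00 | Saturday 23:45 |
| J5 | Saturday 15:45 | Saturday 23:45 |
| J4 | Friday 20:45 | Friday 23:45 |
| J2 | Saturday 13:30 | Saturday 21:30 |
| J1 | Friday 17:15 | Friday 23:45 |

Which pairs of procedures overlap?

Check each pair: they overlap iff neither finishes before the other starts.
Sorted by start: J1, J4, J2, J5, J3.
J4 starts before J1 ends → J1 and J4 overlap.
J2 starts after J1 ends, so nothing later overlaps J1 either.
J2 starts after J4 ends, so nothing later overlaps J4 either.
J5 starts before J2 ends → J2 and J5 overlap.
J3 starts before J2 ends → J2 and J3 overlap.
J3 starts before J5 ends → J5 and J3 overlap.

J1 & J4, J2 & J3, J2 & J5, J3 & J5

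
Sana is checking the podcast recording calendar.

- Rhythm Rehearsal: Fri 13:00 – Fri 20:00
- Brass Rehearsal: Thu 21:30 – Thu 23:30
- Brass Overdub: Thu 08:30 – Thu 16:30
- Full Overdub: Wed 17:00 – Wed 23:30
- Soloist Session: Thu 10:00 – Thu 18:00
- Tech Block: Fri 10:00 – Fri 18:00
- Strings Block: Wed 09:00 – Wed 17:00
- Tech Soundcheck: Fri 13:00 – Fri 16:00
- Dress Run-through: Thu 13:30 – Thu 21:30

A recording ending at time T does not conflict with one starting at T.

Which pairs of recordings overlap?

Brass Overdub & Dress Run-through, Brass Overdub & Soloist Session, Dress Run-through & Soloist Session, Rhythm Rehearsal & Tech Block, Rhythm Rehearsal & Tech Soundcheck, Tech Block & Tech Soundcheck

Check each pair: they overlap iff neither finishes before the other starts.
Sorted by start: Strings Block, Full Overdub, Brass Overdub, Soloist Session, Dress Run-through, Brass Rehearsal, Tech Block, Tech Soundcheck, Rhythm Rehearsal.
Full Overdub starts exactly when Strings Block ends (back-to-back, no overlap); Strings Block is clear from here.
Brass Overdub starts after Full Overdub ends; Full Overdub is clear from here.
Soloist Session starts before Brass Overdub ends → Brass Overdub and Soloist Session overlap.
Dress Run-through starts before Brass Overdub ends → Brass Overdub and Dress Run-through overlap.
Brass Rehearsal starts after Brass Overdub ends; Brass Overdub is clear from here.
Dress Run-through starts before Soloist Session ends → Soloist Session and Dress Run-through overlap.
Brass Rehearsal starts after Soloist Session ends; Soloist Session is clear from here.
Brass Rehearsal starts exactly when Dress Run-through ends (back-to-back, no overlap); Dress Run-through is clear from here.
Tech Block starts after Brass Rehearsal ends; Brass Rehearsal is clear from here.
Tech Soundcheck starts before Tech Block ends → Tech Block and Tech Soundcheck overlap.
Rhythm Rehearsal starts before Tech Block ends → Tech Block and Rhythm Rehearsal overlap.
Rhythm Rehearsal starts before Tech Soundcheck ends → Tech Soundcheck and Rhythm Rehearsal overlap.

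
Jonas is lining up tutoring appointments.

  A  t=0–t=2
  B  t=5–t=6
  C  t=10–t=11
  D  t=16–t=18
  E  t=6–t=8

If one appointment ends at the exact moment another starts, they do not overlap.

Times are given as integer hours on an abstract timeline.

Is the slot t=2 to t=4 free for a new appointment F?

A: ends t=2 at or before F starts t=2 → clear.
B: starts t=5 at or after F ends t=4 → clear.
E: starts t=6 at or after F ends t=4 → clear.
C: starts t=10 at or after F ends t=4 → clear.
D: starts t=16 at or after F ends t=4 → clear.

Yes — the slot is free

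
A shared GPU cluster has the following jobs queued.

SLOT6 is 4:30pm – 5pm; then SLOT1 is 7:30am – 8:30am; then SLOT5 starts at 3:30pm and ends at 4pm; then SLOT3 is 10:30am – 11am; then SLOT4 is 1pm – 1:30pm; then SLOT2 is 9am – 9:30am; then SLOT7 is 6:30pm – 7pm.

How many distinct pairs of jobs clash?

Sorted by start: SLOT1, SLOT2, SLOT3, SLOT4, SLOT5, SLOT6, SLOT7.
SLOT2 starts after SLOT1 ends, so nothing later overlaps SLOT1 either.
SLOT3 starts after SLOT2 ends, so nothing later overlaps SLOT2 either.
SLOT4 starts after SLOT3 ends, so nothing later overlaps SLOT3 either.
SLOT5 starts after SLOT4 ends, so nothing later overlaps SLOT4 either.
SLOT6 starts after SLOT5 ends, so nothing later overlaps SLOT5 either.
SLOT7 starts after SLOT6 ends.
No pair overlaps.

0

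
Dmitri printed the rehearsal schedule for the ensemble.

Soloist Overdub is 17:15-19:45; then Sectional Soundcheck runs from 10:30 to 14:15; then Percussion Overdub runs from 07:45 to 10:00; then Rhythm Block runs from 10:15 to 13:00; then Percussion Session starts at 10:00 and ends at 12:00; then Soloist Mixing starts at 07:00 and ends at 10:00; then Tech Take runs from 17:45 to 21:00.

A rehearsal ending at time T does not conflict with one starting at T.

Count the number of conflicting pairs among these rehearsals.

5

Two intervals overlap when each starts before the other ends.
Sorted by start: Soloist Mixing, Percussion Overdub, Percussion Session, Rhythm Block, Sectional Soundcheck, Soloist Overdub, Tech Take.
Percussion Overdub starts before Soloist Mixing ends → Soloist Mixing and Percussion Overdub overlap.
Percussion Session starts exactly when Soloist Mixing ends (back-to-back, no overlap), so Soloist Mixing has no further overlaps.
Percussion Session starts exactly when Percussion Overdub ends (back-to-back, no overlap), so Percussion Overdub has no further overlaps.
Rhythm Block starts before Percussion Session ends → Percussion Session and Rhythm Block overlap.
Sectional Soundcheck starts before Percussion Session ends → Percussion Session and Sectional Soundcheck overlap.
Soloist Overdub starts after Percussion Session ends, so Percussion Session has no further overlaps.
Sectional Soundcheck starts before Rhythm Block ends → Rhythm Block and Sectional Soundcheck overlap.
Soloist Overdub starts after Rhythm Block ends, so Rhythm Block has no further overlaps.
Soloist Overdub starts after Sectional Soundcheck ends, so Sectional Soundcheck has no further overlaps.
Tech Take starts before Soloist Overdub ends → Soloist Overdub and Tech Take overlap.
Overlapping pairs: Percussion Overdub & Soloist Mixing, Percussion Session & Rhythm Block, Percussion Session & Sectional Soundcheck, Rhythm Block & Sectional Soundcheck, Soloist Overdub & Tech Take — 5 in total.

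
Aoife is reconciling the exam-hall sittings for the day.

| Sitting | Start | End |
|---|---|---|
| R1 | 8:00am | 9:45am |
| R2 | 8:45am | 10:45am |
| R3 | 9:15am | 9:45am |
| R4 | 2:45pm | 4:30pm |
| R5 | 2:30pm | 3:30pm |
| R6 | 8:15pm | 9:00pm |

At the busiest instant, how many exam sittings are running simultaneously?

Walk through starts and ends in time order (an end at T is processed before a start at T):
8:00am start R1 → 1
8:45am start R2 → 2
9:15am start R3 → 3
9:45am end R1 → 2
9:45am end R3 → 1
10:45am end R2 → 0
2:30pm start R5 → 1
2:45pm start R4 → 2
3:30pm end R5 → 1
4:30pm end R4 → 0
8:15pm start R6 → 1
9:00pm end R6 → 0
Peak is 3, at 9:15am (R1, R2, R3).

3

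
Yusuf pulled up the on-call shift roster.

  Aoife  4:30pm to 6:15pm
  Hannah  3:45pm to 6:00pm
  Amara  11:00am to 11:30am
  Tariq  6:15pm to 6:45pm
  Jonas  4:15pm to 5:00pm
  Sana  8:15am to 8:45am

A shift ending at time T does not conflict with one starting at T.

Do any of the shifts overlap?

Yes

Sorted by start: Sana, Amara, Hannah, Jonas, Aoife, Tariq.
Amara starts after Sana ends, so Sana has no further overlaps.
Hannah starts after Amara ends, so Amara has no further overlaps.
Jonas starts before Hannah ends → Hannah and Jonas overlap.
That's a conflict, so the schedule is not conflict-free.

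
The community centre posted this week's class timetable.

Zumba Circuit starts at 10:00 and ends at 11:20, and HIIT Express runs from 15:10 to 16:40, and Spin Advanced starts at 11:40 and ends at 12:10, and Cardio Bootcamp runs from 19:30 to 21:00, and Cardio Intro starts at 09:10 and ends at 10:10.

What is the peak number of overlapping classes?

Sort all start/end points and keep a running count:
09:10 start Cardio Intro → 1
10:00 start Zumba Circuit → 2
10:10 end Cardio Intro → 1
11:20 end Zumba Circuit → 0
11:40 start Spin Advanced → 1
12:10 end Spin Advanced → 0
15:10 start HIIT Express → 1
16:40 end HIIT Express → 0
19:30 start Cardio Bootcamp → 1
21:00 end Cardio Bootcamp → 0
Peak is 2, at 10:00 (Cardio Intro, Zumba Circuit).

2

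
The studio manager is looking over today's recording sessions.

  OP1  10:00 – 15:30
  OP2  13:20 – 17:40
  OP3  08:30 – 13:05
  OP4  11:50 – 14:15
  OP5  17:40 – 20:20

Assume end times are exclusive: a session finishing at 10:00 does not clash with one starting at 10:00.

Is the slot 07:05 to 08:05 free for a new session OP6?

Yes — the slot is free

OP3: starts 08:30 at or after OP6 ends 08:05 → clear.
OP1: starts 10:00 at or after OP6 ends 08:05 → clear.
OP4: starts 11:50 at or after OP6 ends 08:05 → clear.
OP2: starts 13:20 at or after OP6 ends 08:05 → clear.
OP5: starts 17:40 at or after OP6 ends 08:05 → clear.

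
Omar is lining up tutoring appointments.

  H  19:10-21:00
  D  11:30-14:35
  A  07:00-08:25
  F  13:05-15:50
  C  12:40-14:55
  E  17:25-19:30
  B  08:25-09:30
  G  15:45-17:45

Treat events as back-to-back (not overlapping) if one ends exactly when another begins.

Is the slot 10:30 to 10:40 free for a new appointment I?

Yes — the slot is free

A: ends 08:25 at or before I starts 10:30 → clear.
B: ends 09:30 at or before I starts 10:30 → clear.
D: starts 11:30 at or after I ends 10:40 → clear.
C: starts 12:40 at or after I ends 10:40 → clear.
F: starts 13:05 at or after I ends 10:40 → clear.
G: starts 15:45 at or after I ends 10:40 → clear.
E: starts 17:25 at or after I ends 10:40 → clear.
H: starts 19:10 at or after I ends 10:40 → clear.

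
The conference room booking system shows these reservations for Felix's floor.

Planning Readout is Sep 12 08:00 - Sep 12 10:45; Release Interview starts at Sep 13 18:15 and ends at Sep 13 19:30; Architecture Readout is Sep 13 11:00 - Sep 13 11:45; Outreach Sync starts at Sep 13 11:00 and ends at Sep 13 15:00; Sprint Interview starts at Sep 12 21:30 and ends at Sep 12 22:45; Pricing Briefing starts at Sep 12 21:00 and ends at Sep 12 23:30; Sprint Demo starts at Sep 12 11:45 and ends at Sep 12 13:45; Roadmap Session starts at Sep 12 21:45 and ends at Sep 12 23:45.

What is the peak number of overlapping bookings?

Sort all start/end points and keep a running count:
Sep 12 08:00 start Planning Readout → 1
Sep 12 10:45 end Planning Readout → 0
Sep 12 11:45 start Sprint Demo → 1
Sep 12 13:45 end Sprint Demo → 0
Sep 12 21:00 start Pricing Briefing → 1
Sep 12 21:30 start Sprint Interview → 2
Sep 12 21:45 start Roadmap Session → 3
Sep 12 22:45 end Sprint Interview → 2
Sep 12 23:30 end Pricing Briefing → 1
Sep 12 23:45 end Roadmap Session → 0
Sep 13 11:00 start Architecture Readout → 1
Sep 13 11:00 start Outreach Sync → 2
Sep 13 11:45 end Architecture Readout → 1
Sep 13 15:00 end Outreach Sync → 0
Sep 13 18:15 start Release Interview → 1
Sep 13 19:30 end Release Interview → 0
Peak is 3, at Sep 12 21:45 (Pricing Briefing, Roadmap Session, Sprint Interview).

3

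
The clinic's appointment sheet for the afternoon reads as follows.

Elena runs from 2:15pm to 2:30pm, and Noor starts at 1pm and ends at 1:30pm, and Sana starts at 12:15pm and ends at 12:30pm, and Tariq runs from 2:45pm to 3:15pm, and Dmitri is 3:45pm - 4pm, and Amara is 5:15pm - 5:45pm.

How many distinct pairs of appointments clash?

0

Sorted by start: Sana, Noor, Elena, Tariq, Dmitri, Amara.
Noor starts after Sana ends, so nothing later overlaps Sana either.
Elena starts after Noor ends, so nothing later overlaps Noor either.
Tariq starts after Elena ends, so nothing later overlaps Elena either.
Dmitri starts after Tariq ends, so nothing later overlaps Tariq either.
Amara starts after Dmitri ends.
No pair overlaps.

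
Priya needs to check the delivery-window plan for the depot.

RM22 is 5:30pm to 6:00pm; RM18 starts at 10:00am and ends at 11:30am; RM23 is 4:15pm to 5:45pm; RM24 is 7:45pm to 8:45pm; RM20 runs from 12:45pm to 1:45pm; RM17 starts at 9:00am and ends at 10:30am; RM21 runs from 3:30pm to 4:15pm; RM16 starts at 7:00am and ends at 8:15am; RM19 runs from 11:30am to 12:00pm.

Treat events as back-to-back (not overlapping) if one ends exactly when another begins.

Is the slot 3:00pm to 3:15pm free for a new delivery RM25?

RM16: ends 8:15am at or before RM25 starts 3:00pm → clear.
RM17: ends 10:30am at or before RM25 starts 3:00pm → clear.
RM18: ends 11:30am at or before RM25 starts 3:00pm → clear.
RM19: ends 12:00pm at or before RM25 starts 3:00pm → clear.
RM20: ends 1:45pm at or before RM25 starts 3:00pm → clear.
RM21: starts 3:30pm at or after RM25 ends 3:15pm → clear.
RM23: starts 4:15pm at or after RM25 ends 3:15pm → clear.
RM22: starts 5:30pm at or after RM25 ends 3:15pm → clear.
RM24: starts 7:45pm at or after RM25 ends 3:15pm → clear.

Yes — the slot is free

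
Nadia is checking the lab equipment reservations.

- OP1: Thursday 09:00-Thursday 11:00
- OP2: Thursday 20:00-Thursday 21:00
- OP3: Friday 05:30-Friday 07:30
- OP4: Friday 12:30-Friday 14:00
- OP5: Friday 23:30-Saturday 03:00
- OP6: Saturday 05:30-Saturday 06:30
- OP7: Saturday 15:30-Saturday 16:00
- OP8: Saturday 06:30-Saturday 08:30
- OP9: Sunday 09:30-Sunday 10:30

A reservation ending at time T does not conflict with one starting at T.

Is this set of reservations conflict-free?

Yes

Sorted by start: OP1, OP2, OP3, OP4, OP5, OP6, OP8, OP7, OP9.
OP2 starts after OP1 ends, so OP1 has no further overlaps.
OP3 starts after OP2 ends, so OP2 has no further overlaps.
OP4 starts after OP3 ends, so OP3 has no further overlaps.
OP5 starts after OP4 ends, so OP4 has no further overlaps.
OP6 starts after OP5 ends, so OP5 has no further overlaps.
OP8 starts exactly when OP6 ends (back-to-back, no overlap), so OP6 has no further overlaps.
OP7 starts after OP8 ends, so OP8 has no further overlaps.
OP9 starts after OP7 ends.
Every pair is clear; the schedule has no overlaps.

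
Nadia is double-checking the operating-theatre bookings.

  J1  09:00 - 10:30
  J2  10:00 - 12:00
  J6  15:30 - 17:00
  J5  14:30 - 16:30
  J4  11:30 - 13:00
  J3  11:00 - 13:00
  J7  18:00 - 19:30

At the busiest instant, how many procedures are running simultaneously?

3

Walk through starts and ends in time order (an end at T is processed before a start at T):
09:00 start J1 → 1
10:00 start J2 → 2
10:30 end J1 → 1
11:00 start J3 → 2
11:30 start J4 → 3
12:00 end J2 → 2
13:00 end J3 → 1
13:00 end J4 → 0
14:30 start J5 → 1
15:30 start J6 → 2
16:30 end J5 → 1
17:00 end J6 → 0
18:00 start J7 → 1
19:30 end J7 → 0
Peak is 3, at 11:30 (J2, J3, J4).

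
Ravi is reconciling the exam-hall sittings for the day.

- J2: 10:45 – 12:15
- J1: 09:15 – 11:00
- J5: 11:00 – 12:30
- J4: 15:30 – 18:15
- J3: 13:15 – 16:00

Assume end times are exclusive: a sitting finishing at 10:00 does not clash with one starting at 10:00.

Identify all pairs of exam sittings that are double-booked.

Sorted by start: J1, J2, J5, J3, J4.
J2 starts before J1 ends → J1 and J2 overlap.
J5 starts exactly when J1 ends (back-to-back, no overlap), so J1 has no further overlaps.
J5 starts before J2 ends → J2 and J5 overlap.
J3 starts after J2 ends, so J2 has no further overlaps.
J3 starts after J5 ends, so J5 has no further overlaps.
J4 starts before J3 ends → J3 and J4 overlap.

J1 & J2, J2 & J5, J3 & J4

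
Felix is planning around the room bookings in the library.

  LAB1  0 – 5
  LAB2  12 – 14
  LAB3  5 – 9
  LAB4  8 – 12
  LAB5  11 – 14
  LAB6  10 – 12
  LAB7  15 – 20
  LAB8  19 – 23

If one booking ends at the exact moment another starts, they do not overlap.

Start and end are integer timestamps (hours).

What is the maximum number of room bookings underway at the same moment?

3

Walk through starts and ends in time order (an end at T is processed before a start at T):
0 start LAB1 → 1
5 end LAB1 → 0
5 start LAB3 → 1
8 start LAB4 → 2
9 end LAB3 → 1
10 start LAB6 → 2
11 start LAB5 → 3
12 end LAB4 → 2
12 end LAB6 → 1
12 start LAB2 → 2
14 end LAB2 → 1
14 end LAB5 → 0
15 start LAB7 → 1
19 start LAB8 → 2
20 end LAB7 → 1
23 end LAB8 → 0
Peak is 3, at 11 (LAB4, LAB5, LAB6).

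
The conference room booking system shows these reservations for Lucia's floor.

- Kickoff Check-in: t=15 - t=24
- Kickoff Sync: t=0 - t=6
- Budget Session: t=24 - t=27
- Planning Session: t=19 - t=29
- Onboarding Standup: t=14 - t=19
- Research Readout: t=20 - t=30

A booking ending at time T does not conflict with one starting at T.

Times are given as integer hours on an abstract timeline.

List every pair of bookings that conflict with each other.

Sorted by start: Kickoff Sync, Onboarding Standup, Kickoff Check-in, Planning Session, Research Readout, Budget Session.
Onboarding Standup starts after Kickoff Sync ends; Kickoff Sync is clear from here.
Kickoff Check-in starts before Onboarding Standup ends → Onboarding Standup and Kickoff Check-in overlap.
Planning Session starts exactly when Onboarding Standup ends (back-to-back, no overlap); Onboarding Standup is clear from here.
Planning Session starts before Kickoff Check-in ends → Kickoff Check-in and Planning Session overlap.
Research Readout starts before Kickoff Check-in ends → Kickoff Check-in and Research Readout overlap.
Budget Session starts exactly when Kickoff Check-in ends (back-to-back, no overlap).
Research Readout starts before Planning Session ends → Planning Session and Research Readout overlap.
Budget Session starts before Planning Session ends → Planning Session and Budget Session overlap.
Budget Session starts before Research Readout ends → Research Readout and Budget Session overlap.

Budget Session & Planning Session, Budget Session & Research Readout, Kickoff Check-in & Onboarding Standup, Kickoff Check-in & Planning Session, Kickoff Check-in & Research Readout, Planning Session & Research Readout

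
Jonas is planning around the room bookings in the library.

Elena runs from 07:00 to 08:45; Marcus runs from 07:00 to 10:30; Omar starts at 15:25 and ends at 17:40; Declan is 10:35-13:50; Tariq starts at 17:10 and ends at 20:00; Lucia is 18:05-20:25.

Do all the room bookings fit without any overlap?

No

Sorted by start: Elena, Marcus, Declan, Omar, Tariq, Lucia.
Marcus starts before Elena ends → Elena and Marcus overlap.
That's a conflict, so the schedule is not conflict-free.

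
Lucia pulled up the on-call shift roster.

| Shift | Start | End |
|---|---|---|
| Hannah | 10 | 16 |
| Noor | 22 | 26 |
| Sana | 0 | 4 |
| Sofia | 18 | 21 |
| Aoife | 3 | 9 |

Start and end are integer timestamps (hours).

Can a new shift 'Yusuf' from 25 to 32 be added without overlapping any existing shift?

Sana: ends 4 at or before Yusuf starts 25 → clear.
Aoife: ends 9 at or before Yusuf starts 25 → clear.
Hannah: ends 16 at or before Yusuf starts 25 → clear.
Sofia: ends 21 at or before Yusuf starts 25 → clear.
Noor: starts 22 before Yusuf ends 32, and ends 26 after Yusuf starts 25 → overlap.
Yusuf overlaps Noor.

No — it overlaps Noor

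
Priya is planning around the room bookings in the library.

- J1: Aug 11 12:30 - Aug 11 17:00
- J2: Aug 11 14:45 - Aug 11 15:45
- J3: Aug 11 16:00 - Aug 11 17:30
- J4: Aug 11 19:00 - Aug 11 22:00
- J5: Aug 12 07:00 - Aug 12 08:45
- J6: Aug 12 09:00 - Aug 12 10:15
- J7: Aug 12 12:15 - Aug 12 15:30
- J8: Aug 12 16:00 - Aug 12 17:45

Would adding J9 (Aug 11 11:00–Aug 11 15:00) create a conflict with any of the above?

Yes — it overlaps J1, J2

J1: starts Aug 11 12:30 before J9 ends Aug 11 15:00, and ends Aug 11 17:00 after J9 starts Aug 11 11:00 → overlap.
J2: starts Aug 11 14:45 before J9 ends Aug 11 15:00, and ends Aug 11 15:45 after J9 starts Aug 11 11:00 → overlap.
J3: starts Aug 11 16:00 at or after J9 ends Aug 11 15:00 → clear.
J4: starts Aug 11 19:00 at or after J9 ends Aug 11 15:00 → clear.
J5: starts Aug 12 07:00 at or after J9 ends Aug 11 15:00 → clear.
J6: starts Aug 12 09:00 at or after J9 ends Aug 11 15:00 → clear.
J7: starts Aug 12 12:15 at or after J9 ends Aug 11 15:00 → clear.
J8: starts Aug 12 16:00 at or after J9 ends Aug 11 15:00 → clear.
J9 overlaps J1, J2.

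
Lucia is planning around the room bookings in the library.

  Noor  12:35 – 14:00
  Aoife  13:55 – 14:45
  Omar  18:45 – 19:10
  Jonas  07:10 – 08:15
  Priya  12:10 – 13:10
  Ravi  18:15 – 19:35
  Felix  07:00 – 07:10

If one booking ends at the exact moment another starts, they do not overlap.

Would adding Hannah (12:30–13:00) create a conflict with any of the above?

Yes — it overlaps Noor, Priya

Felix: ends 07:10 at or before Hannah starts 12:30 → clear.
Jonas: ends 08:15 at or before Hannah starts 12:30 → clear.
Priya: starts 12:10 before Hannah ends 13:00, and ends 13:10 after Hannah starts 12:30 → overlap.
Noor: starts 12:35 before Hannah ends 13:00, and ends 14:00 after Hannah starts 12:30 → overlap.
Aoife: starts 13:55 at or after Hannah ends 13:00 → clear.
Ravi: starts 18:15 at or after Hannah ends 13:00 → clear.
Omar: starts 18:45 at or after Hannah ends 13:00 → clear.
Hannah overlaps Priya, Noor.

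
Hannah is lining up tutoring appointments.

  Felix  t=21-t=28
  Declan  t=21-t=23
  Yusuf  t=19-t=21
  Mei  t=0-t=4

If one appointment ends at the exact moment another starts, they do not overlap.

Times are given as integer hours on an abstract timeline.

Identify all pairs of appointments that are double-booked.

Check each pair: they overlap iff neither finishes before the other starts.
Sorted by start: Mei, Yusuf, Declan, Felix.
Yusuf starts after Mei ends, so nothing later overlaps Mei either.
Declan starts exactly when Yusuf ends (back-to-back, no overlap), so nothing later overlaps Yusuf either.
Felix starts before Declan ends → Declan and Felix overlap.

Declan & Felix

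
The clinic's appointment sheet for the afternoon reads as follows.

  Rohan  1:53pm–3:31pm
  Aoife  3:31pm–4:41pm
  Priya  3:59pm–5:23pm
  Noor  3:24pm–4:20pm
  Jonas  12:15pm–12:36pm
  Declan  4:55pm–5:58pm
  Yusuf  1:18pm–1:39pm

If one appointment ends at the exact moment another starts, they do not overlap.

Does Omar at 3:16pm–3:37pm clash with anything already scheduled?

Jonas: ends 12:36pm at or before Omar starts 3:16pm → clear.
Yusuf: ends 1:39pm at or before Omar starts 3:16pm → clear.
Rohan: starts 1:53pm before Omar ends 3:37pm, and ends 3:31pm after Omar starts 3:16pm → overlap.
Noor: starts 3:24pm before Omar ends 3:37pm, and ends 4:20pm after Omar starts 3:16pm → overlap.
Aoife: starts 3:31pm before Omar ends 3:37pm, and ends 4:41pm after Omar starts 3:16pm → overlap.
Priya: starts 3:59pm at or after Omar ends 3:37pm → clear.
Declan: starts 4:55pm at or after Omar ends 3:37pm → clear.
Omar overlaps Rohan, Aoife, Noor.

Yes — it overlaps Aoife, Noor, Rohan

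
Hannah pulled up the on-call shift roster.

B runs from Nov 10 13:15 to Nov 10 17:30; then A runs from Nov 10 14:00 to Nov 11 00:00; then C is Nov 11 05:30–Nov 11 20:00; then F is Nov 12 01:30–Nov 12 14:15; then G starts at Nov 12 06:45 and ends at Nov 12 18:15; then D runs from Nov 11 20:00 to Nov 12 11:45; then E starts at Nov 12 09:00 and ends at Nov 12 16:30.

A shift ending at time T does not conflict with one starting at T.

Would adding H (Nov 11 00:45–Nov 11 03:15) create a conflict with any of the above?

B: ends Nov 10 17:30 at or before H starts Nov 11 00:45 → clear.
A: ends Nov 11 00:00 at or before H starts Nov 11 00:45 → clear.
C: starts Nov 11 05:30 at or after H ends Nov 11 03:15 → clear.
D: starts Nov 11 20:00 at or after H ends Nov 11 03:15 → clear.
F: starts Nov 12 01:30 at or after H ends Nov 11 03:15 → clear.
G: starts Nov 12 06:45 at or after H ends Nov 11 03:15 → clear.
E: starts Nov 12 09:00 at or after H ends Nov 11 03:15 → clear.

No — it doesn't clash with anything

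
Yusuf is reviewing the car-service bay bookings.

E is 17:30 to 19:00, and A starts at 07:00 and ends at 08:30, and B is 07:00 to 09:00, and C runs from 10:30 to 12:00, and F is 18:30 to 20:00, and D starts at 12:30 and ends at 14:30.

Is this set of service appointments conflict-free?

No

Sorted by start: A, B, C, D, E, F.
B starts before A ends → A and B overlap.
That's a conflict, so the schedule is not conflict-free.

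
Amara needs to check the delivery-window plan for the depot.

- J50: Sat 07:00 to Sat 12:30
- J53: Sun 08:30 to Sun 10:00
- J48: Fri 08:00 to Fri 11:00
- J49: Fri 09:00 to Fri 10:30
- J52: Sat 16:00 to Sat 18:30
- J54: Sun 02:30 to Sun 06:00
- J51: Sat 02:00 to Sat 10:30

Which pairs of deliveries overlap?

Two intervals overlap when each starts before the other ends.
Sorted by start: J48, J49, J51, J50, J52, J54, J53.
J49 starts before J48 ends → J48 and J49 overlap.
J51 starts after J48 ends, so nothing later overlaps J48 either.
J51 starts after J49 ends, so nothing later overlaps J49 either.
J50 starts before J51 ends → J51 and J50 overlap.
J52 starts after J51 ends, so nothing later overlaps J51 either.
J52 starts after J50 ends, so nothing later overlaps J50 either.
J54 starts after J52 ends, so nothing later overlaps J52 either.
J53 starts after J54 ends.

J48 & J49, J50 & J51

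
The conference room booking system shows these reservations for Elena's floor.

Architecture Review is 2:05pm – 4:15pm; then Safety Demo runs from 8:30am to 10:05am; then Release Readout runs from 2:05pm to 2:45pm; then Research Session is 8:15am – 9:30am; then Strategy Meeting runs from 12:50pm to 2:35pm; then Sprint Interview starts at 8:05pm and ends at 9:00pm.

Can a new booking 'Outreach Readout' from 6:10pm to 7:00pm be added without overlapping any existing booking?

Yes — the slot is free

Research Session: ends 9:30am at or before Outreach Readout starts 6:10pm → clear.
Safety Demo: ends 10:05am at or before Outreach Readout starts 6:10pm → clear.
Strategy Meeting: ends 2:35pm at or before Outreach Readout starts 6:10pm → clear.
Release Readout: ends 2:45pm at or before Outreach Readout starts 6:10pm → clear.
Architecture Review: ends 4:15pm at or before Outreach Readout starts 6:10pm → clear.
Sprint Interview: starts 8:05pm at or after Outreach Readout ends 7:00pm → clear.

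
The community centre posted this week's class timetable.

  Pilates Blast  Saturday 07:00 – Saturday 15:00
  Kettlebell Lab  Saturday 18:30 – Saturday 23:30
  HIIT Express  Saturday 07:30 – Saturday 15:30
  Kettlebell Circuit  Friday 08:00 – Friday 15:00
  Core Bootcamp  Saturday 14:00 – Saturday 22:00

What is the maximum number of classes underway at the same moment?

3

Walk through starts and ends in time order (an end at T is processed before a start at T):
Friday 08:00 start Kettlebell Circuit → 1
Friday 15:00 end Kettlebell Circuit → 0
Saturday 07:00 start Pilates Blast → 1
Saturday 07:30 start HIIT Express → 2
Saturday 14:00 start Core Bootcamp → 3
Saturday 15:00 end Pilates Blast → 2
Saturday 15:30 end HIIT Express → 1
Saturday 18:30 start Kettlebell Lab → 2
Saturday 22:00 end Core Bootcamp → 1
Saturday 23:30 end Kettlebell Lab → 0
Peak is 3, at Saturday 14:00 (Core Bootcamp, HIIT Express, Pilates Blast).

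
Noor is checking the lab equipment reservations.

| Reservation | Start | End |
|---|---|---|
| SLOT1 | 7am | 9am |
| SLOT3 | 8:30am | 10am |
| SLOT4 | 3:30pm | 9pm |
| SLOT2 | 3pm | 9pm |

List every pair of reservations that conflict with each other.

SLOT1 & SLOT3, SLOT2 & SLOT4

Sorted by start: SLOT1, SLOT3, SLOT2, SLOT4.
SLOT3 starts before SLOT1 ends → SLOT1 and SLOT3 overlap.
SLOT2 starts after SLOT1 ends, so SLOT1 has no further overlaps.
SLOT2 starts after SLOT3 ends, so SLOT3 has no further overlaps.
SLOT4 starts before SLOT2 ends → SLOT2 and SLOT4 overlap.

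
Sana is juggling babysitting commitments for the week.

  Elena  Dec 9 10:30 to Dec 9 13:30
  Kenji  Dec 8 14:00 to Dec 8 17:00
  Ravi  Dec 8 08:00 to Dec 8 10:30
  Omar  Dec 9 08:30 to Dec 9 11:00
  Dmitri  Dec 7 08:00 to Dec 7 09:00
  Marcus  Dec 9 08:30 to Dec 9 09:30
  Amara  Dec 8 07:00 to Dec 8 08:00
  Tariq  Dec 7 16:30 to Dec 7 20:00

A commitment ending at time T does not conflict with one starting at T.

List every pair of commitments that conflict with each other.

Elena & Omar, Marcus & Omar

Sorted by start: Dmitri, Tariq, Amara, Ravi, Kenji, Omar, Marcus, Elena.
Tariq starts after Dmitri ends; Dmitri is clear from here.
Amara starts after Tariq ends; Tariq is clear from here.
Ravi starts exactly when Amara ends (back-to-back, no overlap); Amara is clear from here.
Kenji starts after Ravi ends; Ravi is clear from here.
Omar starts after Kenji ends; Kenji is clear from here.
Marcus starts before Omar ends → Omar and Marcus overlap.
Elena starts before Omar ends → Omar and Elena overlap.
Elena starts after Marcus ends.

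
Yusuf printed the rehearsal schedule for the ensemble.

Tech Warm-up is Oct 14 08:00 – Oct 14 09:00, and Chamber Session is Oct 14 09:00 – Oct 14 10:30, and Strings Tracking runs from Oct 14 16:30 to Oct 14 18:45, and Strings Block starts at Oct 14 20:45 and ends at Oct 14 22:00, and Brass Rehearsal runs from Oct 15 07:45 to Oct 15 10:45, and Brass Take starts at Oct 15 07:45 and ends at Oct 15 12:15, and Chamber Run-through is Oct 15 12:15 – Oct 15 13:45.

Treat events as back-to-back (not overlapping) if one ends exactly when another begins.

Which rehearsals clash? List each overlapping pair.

Check each pair: they overlap iff neither finishes before the other starts.
Sorted by start: Tech Warm-up, Chamber Session, Strings Tracking, Strings Block, Brass Rehearsal, Brass Take, Chamber Run-through.
Chamber Session starts exactly when Tech Warm-up ends (back-to-back, no overlap); Tech Warm-up is clear from here.
Strings Tracking starts after Chamber Session ends; Chamber Session is clear from here.
Strings Block starts after Strings Tracking ends; Strings Tracking is clear from here.
Brass Rehearsal starts after Strings Block ends; Strings Block is clear from here.
Brass Take starts before Brass Rehearsal ends → Brass Rehearsal and Brass Take overlap.
Chamber Run-through starts after Brass Rehearsal ends.
Chamber Run-through starts exactly when Brass Take ends (back-to-back, no overlap).

Brass Rehearsal & Brass Take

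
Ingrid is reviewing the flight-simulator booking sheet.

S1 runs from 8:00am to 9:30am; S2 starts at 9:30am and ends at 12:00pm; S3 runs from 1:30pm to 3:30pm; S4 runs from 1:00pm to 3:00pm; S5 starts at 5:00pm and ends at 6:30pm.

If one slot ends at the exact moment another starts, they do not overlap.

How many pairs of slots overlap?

Check each pair: they overlap iff neither finishes before the other starts.
Sorted by start: S1, S2, S4, S3, S5.
S2 starts exactly when S1 ends (back-to-back, no overlap), so S1 has no further overlaps.
S4 starts after S2 ends, so S2 has no further overlaps.
S3 starts before S4 ends → S4 and S3 overlap.
S5 starts after S4 ends.
S5 starts after S3 ends.
Overlapping pairs: S3 & S4 — 1 in total.

1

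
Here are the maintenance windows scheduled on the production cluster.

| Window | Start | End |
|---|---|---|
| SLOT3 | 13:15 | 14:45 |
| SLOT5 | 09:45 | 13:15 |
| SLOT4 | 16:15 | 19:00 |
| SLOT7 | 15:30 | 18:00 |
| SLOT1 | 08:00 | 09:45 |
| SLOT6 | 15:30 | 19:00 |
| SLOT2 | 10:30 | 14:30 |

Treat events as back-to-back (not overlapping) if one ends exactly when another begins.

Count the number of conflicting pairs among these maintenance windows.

Check each pair: they overlap iff neither finishes before the other starts.
Sorted by start: SLOT1, SLOT5, SLOT2, SLOT3, SLOT6, SLOT7, SLOT4.
SLOT5 starts exactly when SLOT1 ends (back-to-back, no overlap), so SLOT1 has no further overlaps.
SLOT2 starts before SLOT5 ends → SLOT5 and SLOT2 overlap.
SLOT3 starts exactly when SLOT5 ends (back-to-back, no overlap), so SLOT5 has no further overlaps.
SLOT3 starts before SLOT2 ends → SLOT2 and SLOT3 overlap.
SLOT6 starts after SLOT2 ends, so SLOT2 has no further overlaps.
SLOT6 starts after SLOT3 ends, so SLOT3 has no further overlaps.
SLOT7 starts before SLOT6 ends → SLOT6 and SLOT7 overlap.
SLOT4 starts before SLOT6 ends → SLOT6 and SLOT4 overlap.
SLOT4 starts before SLOT7 ends → SLOT7 and SLOT4 overlap.
Overlapping pairs: SLOT2 & SLOT3, SLOT2 & SLOT5, SLOT4 & SLOT6, SLOT4 & SLOT7, SLOT6 & SLOT7 — 5 in total.

5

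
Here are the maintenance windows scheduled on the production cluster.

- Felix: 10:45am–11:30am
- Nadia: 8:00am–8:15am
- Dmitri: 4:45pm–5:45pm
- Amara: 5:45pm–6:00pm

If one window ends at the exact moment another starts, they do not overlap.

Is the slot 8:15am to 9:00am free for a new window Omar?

Nadia: ends 8:15am at or before Omar starts 8:15am → clear.
Felix: starts 10:45am at or after Omar ends 9:00am → clear.
Dmitri: starts 4:45pm at or after Omar ends 9:00am → clear.
Amara: starts 5:45pm at or after Omar ends 9:00am → clear.

Yes — the slot is free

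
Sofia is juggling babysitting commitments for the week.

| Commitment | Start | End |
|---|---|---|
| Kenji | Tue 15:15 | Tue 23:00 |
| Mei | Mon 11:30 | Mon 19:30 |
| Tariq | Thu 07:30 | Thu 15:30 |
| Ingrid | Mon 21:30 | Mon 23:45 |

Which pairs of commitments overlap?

Sorted by start: Mei, Ingrid, Kenji, Tariq.
Ingrid starts after Mei ends — done with Mei.
Kenji starts after Ingrid ends — done with Ingrid.
Tariq starts after Kenji ends.

none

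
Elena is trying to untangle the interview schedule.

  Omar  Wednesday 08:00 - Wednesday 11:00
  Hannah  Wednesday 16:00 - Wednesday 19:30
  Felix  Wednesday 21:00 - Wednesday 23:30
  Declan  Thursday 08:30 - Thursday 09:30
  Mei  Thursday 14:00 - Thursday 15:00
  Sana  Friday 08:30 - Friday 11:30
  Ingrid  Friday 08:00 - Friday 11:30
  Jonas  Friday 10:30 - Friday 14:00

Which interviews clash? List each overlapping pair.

Sorted by start: Omar, Hannah, Felix, Declan, Mei, Ingrid, Sana, Jonas.
Hannah starts after Omar ends; Omar is clear from here.
Felix starts after Hannah ends; Hannah is clear from here.
Declan starts after Felix ends; Felix is clear from here.
Mei starts after Declan ends; Declan is clear from here.
Ingrid starts after Mei ends; Mei is clear from here.
Sana starts before Ingrid ends → Ingrid and Sana overlap.
Jonas starts before Ingrid ends → Ingrid and Jonas overlap.
Jonas starts before Sana ends → Sana and Jonas overlap.

Ingrid & Jonas, Ingrid & Sana, Jonas & Sana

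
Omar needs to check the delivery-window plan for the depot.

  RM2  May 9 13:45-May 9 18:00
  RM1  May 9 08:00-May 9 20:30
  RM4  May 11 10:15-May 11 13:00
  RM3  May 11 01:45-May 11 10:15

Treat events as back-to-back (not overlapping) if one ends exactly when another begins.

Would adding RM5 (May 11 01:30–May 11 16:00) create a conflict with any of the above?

RM1: ends May 9 20:30 at or before RM5 starts May 11 01:30 → clear.
RM2: ends May 9 18:00 at or before RM5 starts May 11 01:30 → clear.
RM3: starts May 11 01:45 before RM5 ends May 11 16:00, and ends May 11 10:15 after RM5 starts May 11 01:30 → overlap.
RM4: starts May 11 10:15 before RM5 ends May 11 16:00, and ends May 11 13:00 after RM5 starts May 11 01:30 → overlap.
RM5 overlaps RM3, RM4.

Yes — it overlaps RM3, RM4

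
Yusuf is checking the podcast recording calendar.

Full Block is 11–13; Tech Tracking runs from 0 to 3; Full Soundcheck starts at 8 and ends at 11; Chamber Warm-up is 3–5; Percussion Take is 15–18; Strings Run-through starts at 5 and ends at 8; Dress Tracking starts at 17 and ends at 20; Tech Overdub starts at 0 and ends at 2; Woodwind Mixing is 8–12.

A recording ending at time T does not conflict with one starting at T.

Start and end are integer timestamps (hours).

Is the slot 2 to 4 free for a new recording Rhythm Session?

Tech Overdub: ends 2 at or before Rhythm Session starts 2 → clear.
Tech Tracking: starts 0 before Rhythm Session ends 4, and ends 3 after Rhythm Session starts 2 → overlap.
Chamber Warm-up: starts 3 before Rhythm Session ends 4, and ends 5 after Rhythm Session starts 2 → overlap.
Strings Run-through: starts 5 at or after Rhythm Session ends 4 → clear.
Woodwind Mixing: starts 8 at or after Rhythm Session ends 4 → clear.
Full Soundcheck: starts 8 at or after Rhythm Session ends 4 → clear.
Full Block: starts 11 at or after Rhythm Session ends 4 → clear.
Percussion Take: starts 15 at or after Rhythm Session ends 4 → clear.
Dress Tracking: starts 17 at or after Rhythm Session ends 4 → clear.
Rhythm Session overlaps Tech Tracking, Chamber Warm-up.

No — it overlaps Chamber Warm-up, Tech Tracking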